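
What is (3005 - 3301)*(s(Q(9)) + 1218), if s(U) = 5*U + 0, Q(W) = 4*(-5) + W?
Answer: -344248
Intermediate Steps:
Q(W) = -20 + W
s(U) = 5*U
(3005 - 3301)*(s(Q(9)) + 1218) = (3005 - 3301)*(5*(-20 + 9) + 1218) = -296*(5*(-11) + 1218) = -296*(-55 + 1218) = -296*1163 = -344248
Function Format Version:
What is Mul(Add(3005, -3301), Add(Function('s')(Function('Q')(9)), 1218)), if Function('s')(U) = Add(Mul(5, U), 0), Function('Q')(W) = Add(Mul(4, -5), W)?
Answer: -344248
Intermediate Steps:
Function('Q')(W) = Add(-20, W)
Function('s')(U) = Mul(5, U)
Mul(Add(3005, -3301), Add(Function('s')(Function('Q')(9)), 1218)) = Mul(Add(3005, -3301), Add(Mul(5, Add(-20, 9)), 1218)) = Mul(-296, Add(Mul(5, -11), 1218)) = Mul(-296, Add(-55, 1218)) = Mul(-296, 1163) = -344248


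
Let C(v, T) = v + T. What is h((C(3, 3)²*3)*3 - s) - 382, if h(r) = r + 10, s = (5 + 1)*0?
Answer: -48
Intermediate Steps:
C(v, T) = T + v
s = 0 (s = 6*0 = 0)
h(r) = 10 + r
h((C(3, 3)²*3)*3 - s) - 382 = (10 + (((3 + 3)²*3)*3 - 1*0)) - 382 = (10 + ((6²*3)*3 + 0)) - 382 = (10 + ((36*3)*3 + 0)) - 382 = (10 + (108*3 + 0)) - 382 = (10 + (324 + 0)) - 382 = (10 + 324) - 382 = 334 - 382 = -48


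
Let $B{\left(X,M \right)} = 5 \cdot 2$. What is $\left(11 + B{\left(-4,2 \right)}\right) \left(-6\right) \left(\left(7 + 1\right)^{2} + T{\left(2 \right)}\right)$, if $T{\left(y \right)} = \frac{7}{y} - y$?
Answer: $-8253$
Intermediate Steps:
$B{\left(X,M \right)} = 10$
$T{\left(y \right)} = - y + \frac{7}{y}$
$\left(11 + B{\left(-4,2 \right)}\right) \left(-6\right) \left(\left(7 + 1\right)^{2} + T{\left(2 \right)}\right) = \left(11 + 10\right) \left(-6\right) \left(\left(7 + 1\right)^{2} + \left(\left(-1\right) 2 + \frac{7}{2}\right)\right) = 21 \left(-6\right) \left(8^{2} + \left(-2 + 7 \cdot \frac{1}{2}\right)\right) = - 126 \left(64 + \left(-2 + \frac{7}{2}\right)\right) = - 126 \left(64 + \frac{3}{2}\right) = \left(-126\right) \frac{131}{2} = -8253$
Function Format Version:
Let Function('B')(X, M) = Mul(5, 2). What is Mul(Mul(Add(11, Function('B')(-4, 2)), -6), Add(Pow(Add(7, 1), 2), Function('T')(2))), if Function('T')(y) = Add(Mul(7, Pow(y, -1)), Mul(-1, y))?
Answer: -8253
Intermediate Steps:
Function('B')(X, M) = 10
Function('T')(y) = Add(Mul(-1, y), Mul(7, Pow(y, -1)))
Mul(Mul(Add(11, Function('B')(-4, 2)), -6), Add(Pow(Add(7, 1), 2), Function('T')(2))) = Mul(Mul(Add(11, 10), -6), Add(Pow(Add(7, 1), 2), Add(Mul(-1, 2), Mul(7, Pow(2, -1))))) = Mul(Mul(21, -6), Add(Pow(8, 2), Add(-2, Mul(7, Rational(1, 2))))) = Mul(-126, Add(64, Add(-2, Rational(7, 2)))) = Mul(-126, Add(64, Rational(3, 2))) = Mul(-126, Rational(131, 2)) = -8253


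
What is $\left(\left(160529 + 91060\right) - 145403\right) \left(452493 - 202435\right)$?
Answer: $26552658788$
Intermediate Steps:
$\left(\left(160529 + 91060\right) - 145403\right) \left(452493 - 202435\right) = \left(251589 - 145403\right) 250058 = 106186 \cdot 250058 = 26552658788$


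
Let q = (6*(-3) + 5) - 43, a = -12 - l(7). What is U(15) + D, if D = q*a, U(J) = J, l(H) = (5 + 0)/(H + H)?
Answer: 707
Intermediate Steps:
l(H) = 5/(2*H) (l(H) = 5/((2*H)) = 5*(1/(2*H)) = 5/(2*H))
a = -173/14 (a = -12 - 5/(2*7) = -12 - 1*5/14 = -12 - 5/14 = -173/14 ≈ -12.357)
q = -56 (q = (-18 + 5) - 43 = -13 - 43 = -56)
D = 692 (D = -56*(-173/14) = 692)
U(15) + D = 15 + 692 = 707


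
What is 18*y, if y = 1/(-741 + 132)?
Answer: -6/203 ≈ -0.029557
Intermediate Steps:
y = -1/609 (y = 1/(-609) = -1/609 ≈ -0.0016420)
18*y = 18*(-1/609) = -6/203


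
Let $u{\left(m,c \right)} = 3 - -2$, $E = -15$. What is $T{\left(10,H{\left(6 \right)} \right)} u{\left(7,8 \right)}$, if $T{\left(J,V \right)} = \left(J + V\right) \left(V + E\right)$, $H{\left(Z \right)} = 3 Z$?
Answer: $420$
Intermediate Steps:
$u{\left(m,c \right)} = 5$ ($u{\left(m,c \right)} = 3 + 2 = 5$)
$T{\left(J,V \right)} = \left(-15 + V\right) \left(J + V\right)$ ($T{\left(J,V \right)} = \left(J + V\right) \left(V - 15\right) = \left(J + V\right) \left(-15 + V\right) = \left(-15 + V\right) \left(J + V\right)$)
$T{\left(10,H{\left(6 \right)} \right)} u{\left(7,8 \right)} = \left(\left(3 \cdot 6\right)^{2} - 150 - 15 \cdot 3 \cdot 6 + 10 \cdot 3 \cdot 6\right) 5 = \left(18^{2} - 150 - 270 + 10 \cdot 18\right) 5 = \left(324 - 150 - 270 + 180\right) 5 = 84 \cdot 5 = 420$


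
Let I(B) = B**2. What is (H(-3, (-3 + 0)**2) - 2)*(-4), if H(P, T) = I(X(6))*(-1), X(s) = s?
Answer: 152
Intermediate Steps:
H(P, T) = -36 (H(P, T) = 6**2*(-1) = 36*(-1) = -36)
(H(-3, (-3 + 0)**2) - 2)*(-4) = (-36 - 2)*(-4) = -38*(-4) = 152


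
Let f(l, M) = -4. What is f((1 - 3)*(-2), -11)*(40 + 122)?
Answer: -648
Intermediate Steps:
f((1 - 3)*(-2), -11)*(40 + 122) = -4*(40 + 122) = -4*162 = -648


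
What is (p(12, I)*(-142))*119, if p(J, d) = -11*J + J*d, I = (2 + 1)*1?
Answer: 1622208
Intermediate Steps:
I = 3 (I = 3*1 = 3)
(p(12, I)*(-142))*119 = ((12*(-11 + 3))*(-142))*119 = ((12*(-8))*(-142))*119 = -96*(-142)*119 = 13632*119 = 1622208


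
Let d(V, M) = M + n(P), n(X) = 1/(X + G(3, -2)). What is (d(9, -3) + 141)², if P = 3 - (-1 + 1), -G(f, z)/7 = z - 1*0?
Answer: 5508409/289 ≈ 19060.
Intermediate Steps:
G(f, z) = -7*z (G(f, z) = -7*(z - 1*0) = -7*(z + 0) = -7*z)
P = 3 (P = 3 - 1*0 = 3 + 0 = 3)
n(X) = 1/(14 + X) (n(X) = 1/(X - 7*(-2)) = 1/(X + 14) = 1/(14 + X))
d(V, M) = 1/17 + M (d(V, M) = M + 1/(14 + 3) = M + 1/17 = 1/17 + M)
(d(9, -3) + 141)² = ((1/17 - 3) + 141)² = (-50/17 + 141)² = (2347/17)² = 5508409/289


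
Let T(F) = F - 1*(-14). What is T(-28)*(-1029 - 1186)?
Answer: 31010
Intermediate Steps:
T(F) = 14 + F (T(F) = F + 14 = 14 + F)
T(-28)*(-1029 - 1186) = (14 - 28)*(-1029 - 1186) = -14*(-2215) = 31010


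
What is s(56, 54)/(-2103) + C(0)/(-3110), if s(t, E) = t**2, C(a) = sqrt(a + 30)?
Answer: -3136/2103 - sqrt(30)/3110 ≈ -1.4930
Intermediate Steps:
C(a) = sqrt(30 + a)
s(56, 54)/(-2103) + C(0)/(-3110) = 56**2/(-2103) + sqrt(30 + 0)/(-3110) = 3136*(-1/2103) + sqrt(30)*(-1/3110) = -3136/2103 - sqrt(30)/3110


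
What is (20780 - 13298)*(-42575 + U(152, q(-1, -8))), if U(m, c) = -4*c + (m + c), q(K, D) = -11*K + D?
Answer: -317476224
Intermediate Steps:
q(K, D) = D - 11*K
U(m, c) = m - 3*c (U(m, c) = -4*c + (c + m) = m - 3*c)
(20780 - 13298)*(-42575 + U(152, q(-1, -8))) = (20780 - 13298)*(-42575 + (152 - 3*(-8 - 11*(-1)))) = 7482*(-42575 + (152 - 3*(-8 + 11))) = 7482*(-42575 + (152 - 3*3)) = 7482*(-42575 + (152 - 9)) = 7482*(-42575 + 143) = 7482*(-42432) = -317476224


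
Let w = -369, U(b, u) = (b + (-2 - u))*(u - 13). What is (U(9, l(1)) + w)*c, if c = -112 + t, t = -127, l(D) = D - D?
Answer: 109940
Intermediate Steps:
l(D) = 0
U(b, u) = (-13 + u)*(-2 + b - u) (U(b, u) = (-2 + b - u)*(-13 + u) = (-13 + u)*(-2 + b - u))
c = -239 (c = -112 - 127 = -239)
(U(9, l(1)) + w)*c = ((26 - 1*0² - 13*9 + 11*0 + 9*0) - 369)*(-239) = ((26 - 1*0 - 117 + 0 + 0) - 369)*(-239) = ((26 + 0 - 117 + 0 + 0) - 369)*(-239) = (-91 - 369)*(-239) = -460*(-239) = 109940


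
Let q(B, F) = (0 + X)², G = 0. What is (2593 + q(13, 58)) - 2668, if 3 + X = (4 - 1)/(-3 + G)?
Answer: -59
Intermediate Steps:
X = -4 (X = -3 + (4 - 1)/(-3 + 0) = -3 + 3/(-3) = -3 + 3*(-⅓) = -3 - 1 = -4)
q(B, F) = 16 (q(B, F) = (0 - 4)² = (-4)² = 16)
(2593 + q(13, 58)) - 2668 = (2593 + 16) - 2668 = 2609 - 2668 = -59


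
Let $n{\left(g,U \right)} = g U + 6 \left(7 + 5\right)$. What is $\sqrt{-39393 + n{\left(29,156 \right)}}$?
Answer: $i \sqrt{34797} \approx 186.54 i$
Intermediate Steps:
$n{\left(g,U \right)} = 72 + U g$ ($n{\left(g,U \right)} = U g + 6 \cdot 12 = U g + 72 = 72 + U g$)
$\sqrt{-39393 + n{\left(29,156 \right)}} = \sqrt{-39393 + \left(72 + 156 \cdot 29\right)} = \sqrt{-39393 + \left(72 + 4524\right)} = \sqrt{-39393 + 4596} = \sqrt{-34797} = i \sqrt{34797}$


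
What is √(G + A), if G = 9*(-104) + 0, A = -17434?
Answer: I*√18370 ≈ 135.54*I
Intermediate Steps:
G = -936 (G = -936 + 0 = -936)
√(G + A) = √(-936 - 17434) = √(-18370) = I*√18370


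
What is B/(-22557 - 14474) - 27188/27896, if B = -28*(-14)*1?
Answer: -254433515/258254194 ≈ -0.98521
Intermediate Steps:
B = 392 (B = 392*1 = 392)
B/(-22557 - 14474) - 27188/27896 = 392/(-22557 - 14474) - 27188/27896 = 392/(-37031) - 27188*1/27896 = 392*(-1/37031) - 6797/6974 = -392/37031 - 6797/6974 = -254433515/258254194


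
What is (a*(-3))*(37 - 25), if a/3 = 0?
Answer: 0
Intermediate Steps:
a = 0 (a = 3*0 = 0)
(a*(-3))*(37 - 25) = (0*(-3))*(37 - 25) = 0*12 = 0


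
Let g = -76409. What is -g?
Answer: 76409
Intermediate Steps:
-g = -1*(-76409) = 76409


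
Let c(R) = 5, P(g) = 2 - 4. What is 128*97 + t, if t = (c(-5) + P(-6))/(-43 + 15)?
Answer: 347645/28 ≈ 12416.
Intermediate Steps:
P(g) = -2
t = -3/28 (t = (5 - 2)/(-43 + 15) = 3/(-28) = 3*(-1/28) = -3/28 ≈ -0.10714)
128*97 + t = 128*97 - 3/28 = 12416 - 3/28 = 347645/28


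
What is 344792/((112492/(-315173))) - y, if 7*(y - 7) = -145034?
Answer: -186093562623/196861 ≈ -9.4530e+5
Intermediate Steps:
y = -144985/7 (y = 7 + (1/7)*(-145034) = 7 - 145034/7 = -144985/7 ≈ -20712.)
344792/((112492/(-315173))) - y = 344792/((112492/(-315173))) - 1*(-144985/7) = 344792/((112492*(-1/315173))) + 144985/7 = 344792/(-112492/315173) + 144985/7 = 344792*(-315173/112492) + 144985/7 = -27167282254/28123 + 144985/7 = -186093562623/196861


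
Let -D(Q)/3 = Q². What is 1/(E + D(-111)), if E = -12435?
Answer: -1/49398 ≈ -2.0244e-5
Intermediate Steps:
D(Q) = -3*Q²
1/(E + D(-111)) = 1/(-12435 - 3*(-111)²) = 1/(-12435 - 3*12321) = 1/(-12435 - 36963) = 1/(-49398) = -1/49398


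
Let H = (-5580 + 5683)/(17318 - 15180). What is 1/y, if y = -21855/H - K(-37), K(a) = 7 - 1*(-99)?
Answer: -103/46736908 ≈ -2.2038e-6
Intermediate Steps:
K(a) = 106 (K(a) = 7 + 99 = 106)
H = 103/2138 ≈ 0.048176
y = -46736908/103 (y = -21855/103/2138 - 1*106 = -21855*2138/103 - 106 = -46725990/103 - 106 = -46736908/103 ≈ -4.5376e+5)
1/y = 1/(-46736908/103) = -103/46736908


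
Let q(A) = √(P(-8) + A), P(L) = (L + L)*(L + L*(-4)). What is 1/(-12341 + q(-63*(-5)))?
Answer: -12341/152300350 - I*√69/152300350 ≈ -8.1031e-5 - 5.4541e-8*I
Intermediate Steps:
P(L) = -6*L² (P(L) = (2*L)*(L - 4*L) = (2*L)*(-3*L) = -6*L²)
q(A) = √(-384 + A) (q(A) = √(-6*(-8)² + A) = √(-6*64 + A) = √(-384 + A))
1/(-12341 + q(-63*(-5))) = 1/(-12341 + √(-384 - 63*(-5))) = 1/(-12341 + √(-384 + 315)) = 1/(-12341 + √(-69)) = 1/(-12341 + I*√69)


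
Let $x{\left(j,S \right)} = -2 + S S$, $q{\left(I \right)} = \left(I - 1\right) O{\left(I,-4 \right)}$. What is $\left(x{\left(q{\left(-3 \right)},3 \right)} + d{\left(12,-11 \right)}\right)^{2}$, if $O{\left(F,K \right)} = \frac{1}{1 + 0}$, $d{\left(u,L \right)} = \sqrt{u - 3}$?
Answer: $100$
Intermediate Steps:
$d{\left(u,L \right)} = \sqrt{-3 + u}$
$O{\left(F,K \right)} = 1$ ($O{\left(F,K \right)} = 1^{-1} = 1$)
$q{\left(I \right)} = -1 + I$ ($q{\left(I \right)} = \left(I - 1\right) 1 = \left(-1 + I\right) 1 = -1 + I$)
$x{\left(j,S \right)} = -2 + S^{2}$
$\left(x{\left(q{\left(-3 \right)},3 \right)} + d{\left(12,-11 \right)}\right)^{2} = \left(\left(-2 + 3^{2}\right) + \sqrt{-3 + 12}\right)^{2} = \left(\left(-2 + 9\right) + \sqrt{9}\right)^{2} = \left(7 + 3\right)^{2} = 10^{2} = 100$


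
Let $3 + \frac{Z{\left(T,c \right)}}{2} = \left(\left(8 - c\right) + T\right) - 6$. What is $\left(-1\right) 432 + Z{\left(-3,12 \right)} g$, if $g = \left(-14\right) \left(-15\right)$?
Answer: $-7152$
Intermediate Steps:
$g = 210$
$Z{\left(T,c \right)} = -2 - 2 c + 2 T$ ($Z{\left(T,c \right)} = -6 + 2 \left(\left(\left(8 - c\right) + T\right) - 6\right) = -6 + 2 \left(\left(8 + T - c\right) - 6\right) = -6 + 2 \left(2 + T - c\right) = -6 + \left(4 - 2 c + 2 T\right) = -2 - 2 c + 2 T$)
$\left(-1\right) 432 + Z{\left(-3,12 \right)} g = \left(-1\right) 432 + \left(-2 - 24 + 2 \left(-3\right)\right) 210 = -432 + \left(-2 - 24 - 6\right) 210 = -432 - 6720 = -7152$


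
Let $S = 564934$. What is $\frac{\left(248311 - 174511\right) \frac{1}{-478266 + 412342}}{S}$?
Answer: $- \frac{9225}{4655338627} \approx -1.9816 \cdot 10^{-6}$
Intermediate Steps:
$\frac{\left(248311 - 174511\right) \frac{1}{-478266 + 412342}}{S} = \frac{\left(248311 - 174511\right) \frac{1}{-478266 + 412342}}{564934} = \frac{73800}{-65924} \cdot \frac{1}{564934} = 73800 \left(- \frac{1}{65924}\right) \frac{1}{564934} = \left(- \frac{18450}{16481}\right) \frac{1}{564934} = - \frac{9225}{4655338627}$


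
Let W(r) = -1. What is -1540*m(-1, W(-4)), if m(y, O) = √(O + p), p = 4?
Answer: -1540*√3 ≈ -2667.4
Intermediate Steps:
m(y, O) = √(4 + O) (m(y, O) = √(O + 4) = √(4 + O))
-1540*m(-1, W(-4)) = -1540*√(4 - 1) = -1540*√3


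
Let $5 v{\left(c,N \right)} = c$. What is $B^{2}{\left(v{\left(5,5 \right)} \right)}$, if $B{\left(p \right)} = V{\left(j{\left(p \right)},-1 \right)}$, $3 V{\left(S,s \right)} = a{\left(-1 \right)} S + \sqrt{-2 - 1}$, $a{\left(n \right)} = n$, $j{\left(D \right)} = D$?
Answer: $\frac{\left(1 - i \sqrt{3}\right)^{2}}{9} \approx -0.22222 - 0.3849 i$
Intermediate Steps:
$v{\left(c,N \right)} = \frac{c}{5}$
$V{\left(S,s \right)} = - \frac{S}{3} + \frac{i \sqrt{3}}{3}$ ($V{\left(S,s \right)} = \frac{- S + \sqrt{-2 - 1}}{3} = \frac{- S + \sqrt{-3}}{3} = \frac{- S + i \sqrt{3}}{3} = - \frac{S}{3} + \frac{i \sqrt{3}}{3}$)
$B{\left(p \right)} = - \frac{p}{3} + \frac{i \sqrt{3}}{3}$
$B^{2}{\left(v{\left(5,5 \right)} \right)} = \left(- \frac{\frac{1}{5} \cdot 5}{3} + \frac{i \sqrt{3}}{3}\right)^{2} = \left(\left(- \frac{1}{3}\right) 1 + \frac{i \sqrt{3}}{3}\right)^{2} = \left(- \frac{1}{3} + \frac{i \sqrt{3}}{3}\right)^{2}$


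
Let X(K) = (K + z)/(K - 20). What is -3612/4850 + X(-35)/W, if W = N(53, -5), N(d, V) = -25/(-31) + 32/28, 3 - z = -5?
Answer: -617967/1253725 ≈ -0.49290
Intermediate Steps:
z = 8 (z = 3 - 1*(-5) = 3 + 5 = 8)
N(d, V) = 423/217 (N(d, V) = -25*(-1/31) + 32*(1/28) = 25/31 + 8/7 = 423/217)
W = 423/217 ≈ 1.9493
X(K) = (8 + K)/(-20 + K) (X(K) = (K + 8)/(K - 20) = (8 + K)/(-20 + K))
-3612/4850 + X(-35)/W = -3612/4850 + ((8 - 35)/(-20 - 35))/(423/217) = -3612*1/4850 + (-27/(-55))*(217/423) = -1806/2425 - 1/55*(-27)*(217/423) = -1806/2425 + (27/55)*(217/423) = -1806/2425 + 651/2585 = -617967/1253725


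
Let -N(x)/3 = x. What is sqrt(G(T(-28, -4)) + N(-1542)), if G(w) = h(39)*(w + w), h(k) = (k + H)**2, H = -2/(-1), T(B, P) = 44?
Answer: sqrt(152554) ≈ 390.58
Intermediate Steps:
N(x) = -3*x
H = 2 (H = -2*(-1) = 2)
h(k) = (2 + k)**2 (h(k) = (k + 2)**2 = (2 + k)**2)
G(w) = 3362*w (G(w) = (2 + 39)**2*(w + w) = 41**2*(2*w) = 1681*(2*w) = 3362*w)
sqrt(G(T(-28, -4)) + N(-1542)) = sqrt(3362*44 - 3*(-1542)) = sqrt(147928 + 4626) = sqrt(152554)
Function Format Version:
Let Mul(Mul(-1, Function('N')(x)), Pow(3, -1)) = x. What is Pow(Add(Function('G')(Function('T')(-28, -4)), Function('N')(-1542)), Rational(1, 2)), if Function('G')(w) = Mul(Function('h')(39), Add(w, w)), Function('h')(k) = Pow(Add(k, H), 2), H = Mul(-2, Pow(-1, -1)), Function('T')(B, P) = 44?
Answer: Pow(152554, Rational(1, 2)) ≈ 390.58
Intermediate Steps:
Function('N')(x) = Mul(-3, x)
H = 2 (H = Mul(-2, -1) = 2)
Function('h')(k) = Pow(Add(2, k), 2) (Function('h')(k) = Pow(Add(k, 2), 2) = Pow(Add(2, k), 2))
Function('G')(w) = Mul(3362, w) (Function('G')(w) = Mul(Pow(Add(2, 39), 2), Add(w, w)) = Mul(Pow(41, 2), Mul(2, w)) = Mul(1681, Mul(2, w)) = Mul(3362, w))
Pow(Add(Function('G')(Function('T')(-28, -4)), Function('N')(-1542)), Rational(1, 2)) = Pow(Add(Mul(3362, 44), Mul(-3, -1542)), Rational(1, 2)) = Pow(Add(147928, 4626), Rational(1, 2)) = Pow(152554, Rational(1, 2))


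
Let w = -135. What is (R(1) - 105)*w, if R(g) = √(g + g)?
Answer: 14175 - 135*√2 ≈ 13984.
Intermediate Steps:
R(g) = √2*√g (R(g) = √(2*g) = √2*√g)
(R(1) - 105)*w = (√2*√1 - 105)*(-135) = (√2*1 - 105)*(-135) = (√2 - 105)*(-135) = (-105 + √2)*(-135) = 14175 - 135*√2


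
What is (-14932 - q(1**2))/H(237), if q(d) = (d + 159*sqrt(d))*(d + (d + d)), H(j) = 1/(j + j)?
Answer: -7305288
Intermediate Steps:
H(j) = 1/(2*j)
q(d) = 3*d*(d + 159*sqrt(d)) (q(d) = (d + 159*sqrt(d))*(d + 2*d) = (d + 159*sqrt(d))*(3*d) = 3*d*(d + 159*sqrt(d)))
(-14932 - q(1**2))/H(237) = (-14932 - (3*(1**2)**2 + 477*(1**2)**(3/2)))/(((1/2)/237)) = (-14932 - (3*1**2 + 477*1**(3/2)))/(((1/2)*(1/237))) = (-14932 - (3*1 + 477*1))/(1/474) = (-14932 - (3 + 477))*474 = (-14932 - 1*480)*474 = (-14932 - 480)*474 = -15412*474 = -7305288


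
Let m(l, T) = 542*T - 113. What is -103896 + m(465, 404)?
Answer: 114959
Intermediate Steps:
m(l, T) = -113 + 542*T
-103896 + m(465, 404) = -103896 + (-113 + 542*404) = -103896 + (-113 + 218968) = -103896 + 218855 = 114959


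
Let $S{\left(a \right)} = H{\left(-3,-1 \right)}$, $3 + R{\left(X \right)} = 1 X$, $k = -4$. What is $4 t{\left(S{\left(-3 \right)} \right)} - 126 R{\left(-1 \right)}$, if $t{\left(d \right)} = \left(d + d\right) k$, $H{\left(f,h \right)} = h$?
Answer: $536$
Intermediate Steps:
$R{\left(X \right)} = -3 + X$ ($R{\left(X \right)} = -3 + 1 X = -3 + X$)
$S{\left(a \right)} = -1$
$t{\left(d \right)} = - 8 d$ ($t{\left(d \right)} = \left(d + d\right) \left(-4\right) = 2 d \left(-4\right) = - 8 d$)
$4 t{\left(S{\left(-3 \right)} \right)} - 126 R{\left(-1 \right)} = 4 \left(\left(-8\right) \left(-1\right)\right) - 126 \left(-3 - 1\right) = 4 \cdot 8 - -504 = 32 + 504 = 536$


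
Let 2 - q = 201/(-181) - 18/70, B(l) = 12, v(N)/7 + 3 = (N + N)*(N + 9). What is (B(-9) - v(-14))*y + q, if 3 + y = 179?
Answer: -1055845786/6335 ≈ -1.6667e+5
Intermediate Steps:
v(N) = -21 + 14*N*(9 + N) (v(N) = -21 + 7*((N + N)*(N + 9)) = -21 + 7*((2*N)*(9 + N)) = -21 + 7*(2*N*(9 + N)) = -21 + 14*N*(9 + N))
y = 176 (y = -3 + 179 = 176)
q = 21334/6335 (q = 2 - (201/(-181) - 18/70) = 2 - (201*(-1/181) - 18*1/70) = 2 - (-201/181 - 9/35) = 2 - 1*(-8664/6335) = 2 + 8664/6335 = 21334/6335 ≈ 3.3676)
(B(-9) - v(-14))*y + q = (12 - (-21 + 14*(-14)² + 126*(-14)))*176 + 21334/6335 = (12 - (-21 + 14*196 - 1764))*176 + 21334/6335 = (12 - (-21 + 2744 - 1764))*176 + 21334/6335 = (12 - 1*959)*176 + 21334/6335 = (12 - 959)*176 + 21334/6335 = -947*176 + 21334/6335 = -166672 + 21334/6335 = -1055845786/6335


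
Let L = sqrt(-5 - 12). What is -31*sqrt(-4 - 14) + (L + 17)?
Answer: 17 + I*sqrt(17) - 93*I*sqrt(2) ≈ 17.0 - 127.4*I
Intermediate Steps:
L = I*sqrt(17) (L = sqrt(-17) = I*sqrt(17) ≈ 4.1231*I)
-31*sqrt(-4 - 14) + (L + 17) = -31*sqrt(-4 - 14) + (I*sqrt(17) + 17) = -93*I*sqrt(2) + (17 + I*sqrt(17)) = 17 + I*sqrt(17) - 93*I*sqrt(2)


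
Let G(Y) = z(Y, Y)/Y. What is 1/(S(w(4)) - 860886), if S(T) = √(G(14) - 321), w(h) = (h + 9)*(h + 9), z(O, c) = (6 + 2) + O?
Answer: -231777/199533574508 - I*√3913/2593936468604 ≈ -1.1616e-6 - 2.4115e-11*I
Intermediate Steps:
z(O, c) = 8 + O
w(h) = (9 + h)² (w(h) = (9 + h)*(9 + h) = (9 + h)²)
G(Y) = (8 + Y)/Y
S(T) = 2*I*√3913/7 (S(T) = √((8 + 14)/14 - 321) = √((1/14)*22 - 321) = √(11/7 - 321) = √(-2236/7) = 2*I*√3913/7)
1/(S(w(4)) - 860886) = 1/(2*I*√3913/7 - 860886) = 1/(-860886 + 2*I*√3913/7)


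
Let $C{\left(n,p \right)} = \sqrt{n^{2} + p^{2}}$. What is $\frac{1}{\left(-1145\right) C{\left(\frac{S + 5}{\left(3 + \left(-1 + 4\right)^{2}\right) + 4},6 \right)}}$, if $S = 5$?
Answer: $- \frac{8 \sqrt{2329}}{2666705} \approx -0.00014478$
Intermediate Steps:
$\frac{1}{\left(-1145\right) C{\left(\frac{S + 5}{\left(3 + \left(-1 + 4\right)^{2}\right) + 4},6 \right)}} = \frac{1}{\left(-1145\right) \sqrt{\left(\frac{5 + 5}{\left(3 + \left(-1 + 4\right)^{2}\right) + 4}\right)^{2} + 6^{2}}} = \frac{1}{\left(-1145\right) \sqrt{\left(\frac{10}{\left(3 + 3^{2}\right) + 4}\right)^{2} + 36}} = \frac{1}{\left(-1145\right) \sqrt{\left(\frac{10}{\left(3 + 9\right) + 4}\right)^{2} + 36}} = \frac{1}{\left(-1145\right) \sqrt{\left(\frac{10}{12 + 4}\right)^{2} + 36}} = \frac{1}{\left(-1145\right) \sqrt{\left(\frac{10}{16}\right)^{2} + 36}} = \frac{1}{\left(-1145\right) \sqrt{\left(10 \cdot \frac{1}{16}\right)^{2} + 36}} = \frac{1}{\left(-1145\right) \sqrt{\left(\frac{5}{8}\right)^{2} + 36}} = \frac{1}{\left(-1145\right) \sqrt{\frac{25}{64} + 36}} = \frac{1}{\left(-1145\right) \sqrt{\frac{2329}{64}}} = \frac{1}{\left(-1145\right) \frac{\sqrt{2329}}{8}} = \frac{1}{\left(- \frac{1145}{8}\right) \sqrt{2329}} = - \frac{8 \sqrt{2329}}{2666705}$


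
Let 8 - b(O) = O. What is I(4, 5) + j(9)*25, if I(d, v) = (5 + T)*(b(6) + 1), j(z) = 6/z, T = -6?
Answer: 41/3 ≈ 13.667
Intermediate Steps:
b(O) = 8 - O
I(d, v) = -3 (I(d, v) = (5 - 6)*((8 - 1*6) + 1) = -((8 - 6) + 1) = -(2 + 1) = -1*3 = -3)
I(4, 5) + j(9)*25 = -3 + (6/9)*25 = -3 + (6*(1/9))*25 = -3 + (2/3)*25 = -3 + 50/3 = 41/3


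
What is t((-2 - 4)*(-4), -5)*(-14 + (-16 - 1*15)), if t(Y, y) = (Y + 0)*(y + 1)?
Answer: 4320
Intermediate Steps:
t(Y, y) = Y*(1 + y)
t((-2 - 4)*(-4), -5)*(-14 + (-16 - 1*15)) = (((-2 - 4)*(-4))*(1 - 5))*(-14 + (-16 - 1*15)) = (-6*(-4)*(-4))*(-14 + (-16 - 15)) = (24*(-4))*(-14 - 31) = -96*(-45) = 4320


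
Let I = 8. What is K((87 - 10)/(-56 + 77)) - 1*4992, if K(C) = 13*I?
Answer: -4888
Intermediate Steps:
K(C) = 104 (K(C) = 13*8 = 104)
K((87 - 10)/(-56 + 77)) - 1*4992 = 104 - 1*4992 = 104 - 4992 = -4888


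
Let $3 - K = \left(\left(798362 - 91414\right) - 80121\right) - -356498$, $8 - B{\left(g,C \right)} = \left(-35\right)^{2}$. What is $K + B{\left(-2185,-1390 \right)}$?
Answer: $-984539$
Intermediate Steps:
$B{\left(g,C \right)} = -1217$ ($B{\left(g,C \right)} = 8 - \left(-35\right)^{2} = 8 - 1225 = -1217$)
$K = -983322$ ($K = 3 - \left(\left(\left(798362 - 91414\right) - 80121\right) - -356498\right) = 3 - \left(\left(706948 - 80121\right) + 356498\right) = 3 - \left(626827 + 356498\right) = 3 - 983325 = -983322$)
$K + B{\left(-2185,-1390 \right)} = -983322 - 1217 = -984539$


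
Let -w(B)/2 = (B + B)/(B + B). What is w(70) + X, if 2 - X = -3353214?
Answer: 3353214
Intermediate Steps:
w(B) = -2 (w(B) = -2*(B + B)/(B + B) = -2*2*B/(2*B) = -2*2*B*1/(2*B) = -2*1 = -2)
X = 3353216 (X = 2 - 1*(-3353214) = 2 + 3353214 = 3353216)
w(70) + X = -2 + 3353216 = 3353214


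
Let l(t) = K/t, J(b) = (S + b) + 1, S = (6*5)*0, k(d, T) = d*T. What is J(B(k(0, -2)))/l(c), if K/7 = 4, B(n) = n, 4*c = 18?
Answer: 9/56 ≈ 0.16071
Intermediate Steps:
c = 9/2 (c = (1/4)*18 = 9/2 ≈ 4.5000)
k(d, T) = T*d
S = 0 (S = 30*0 = 0)
K = 28 (K = 7*4 = 28)
J(b) = 1 + b (J(b) = (0 + b) + 1 = b + 1 = 1 + b)
l(t) = 28/t
J(B(k(0, -2)))/l(c) = (1 - 2*0)/((28/(9/2))) = (1 + 0)/((28*(2/9))) = 1/(56/9) = 1*(9/56) = 9/56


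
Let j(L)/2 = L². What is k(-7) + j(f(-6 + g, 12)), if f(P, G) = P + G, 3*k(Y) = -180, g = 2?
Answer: 68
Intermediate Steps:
k(Y) = -60 (k(Y) = (⅓)*(-180) = -60)
f(P, G) = G + P
j(L) = 2*L²
k(-7) + j(f(-6 + g, 12)) = -60 + 2*(12 + (-6 + 2))² = -60 + 2*(12 - 4)² = -60 + 2*8² = -60 + 2*64 = -60 + 128 = 68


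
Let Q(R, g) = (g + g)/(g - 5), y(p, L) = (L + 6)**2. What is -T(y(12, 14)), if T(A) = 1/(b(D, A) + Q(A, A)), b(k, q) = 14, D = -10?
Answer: -79/1266 ≈ -0.062401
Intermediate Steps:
y(p, L) = (6 + L)**2
Q(R, g) = 2*g/(-5 + g) (Q(R, g) = (2*g)/(-5 + g) = 2*g/(-5 + g))
T(A) = 1/(14 + 2*A/(-5 + A))
-T(y(12, 14)) = -(-5 + (6 + 14)**2)/(2*(-35 + 8*(6 + 14)**2)) = -(-5 + 20**2)/(2*(-35 + 8*20**2)) = -(-5 + 400)/(2*(-35 + 8*400)) = -395/(2*(-35 + 3200)) = -395/(2*3165) = -1*79/1266 = -79/1266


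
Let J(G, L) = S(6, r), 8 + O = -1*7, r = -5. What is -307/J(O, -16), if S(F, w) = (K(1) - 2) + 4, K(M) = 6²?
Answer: -307/38 ≈ -8.0789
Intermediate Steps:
K(M) = 36
O = -15 (O = -8 - 1*7 = -8 - 7 = -15)
S(F, w) = 38 (S(F, w) = (36 - 2) + 4 = 34 + 4 = 38)
J(G, L) = 38
-307/J(O, -16) = -307/38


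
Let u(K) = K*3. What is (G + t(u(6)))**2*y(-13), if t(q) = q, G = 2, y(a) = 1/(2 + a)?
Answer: -400/11 ≈ -36.364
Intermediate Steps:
u(K) = 3*K
(G + t(u(6)))**2*y(-13) = (2 + 3*6)**2/(2 - 13) = (2 + 18)**2/(-11) = 20**2*(-1/11) = 400*(-1/11) = -400/11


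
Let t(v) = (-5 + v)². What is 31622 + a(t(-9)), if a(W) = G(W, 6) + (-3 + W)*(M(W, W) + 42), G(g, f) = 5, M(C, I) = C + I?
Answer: 115389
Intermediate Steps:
a(W) = 5 + (-3 + W)*(42 + 2*W) (a(W) = 5 + (-3 + W)*((W + W) + 42) = 5 + (-3 + W)*(2*W + 42) = 5 + (-3 + W)*(42 + 2*W))
31622 + a(t(-9)) = 31622 + (-121 + 2*((-5 - 9)²)² + 36*(-5 - 9)²) = 31622 + (-121 + 2*((-14)²)² + 36*(-14)²) = 31622 + (-121 + 2*196² + 36*196) = 31622 + (-121 + 2*38416 + 7056) = 31622 + (-121 + 76832 + 7056) = 31622 + 83767 = 115389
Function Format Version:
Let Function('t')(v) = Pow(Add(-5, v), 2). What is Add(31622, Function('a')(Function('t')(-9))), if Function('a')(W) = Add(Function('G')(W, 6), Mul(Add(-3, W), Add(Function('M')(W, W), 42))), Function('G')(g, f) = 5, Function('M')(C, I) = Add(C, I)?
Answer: 115389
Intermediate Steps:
Function('a')(W) = Add(5, Mul(Add(-3, W), Add(42, Mul(2, W)))) (Function('a')(W) = Add(5, Mul(Add(-3, W), Add(Add(W, W), 42))) = Add(5, Mul(Add(-3, W), Add(Mul(2, W), 42))) = Add(5, Mul(Add(-3, W), Add(42, Mul(2, W)))))
Add(31622, Function('a')(Function('t')(-9))) = Add(31622, Add(-121, Mul(2, Pow(Pow(Add(-5, -9), 2), 2)), Mul(36, Pow(Add(-5, -9), 2)))) = Add(31622, Add(-121, Mul(2, Pow(Pow(-14, 2), 2)), Mul(36, Pow(-14, 2)))) = Add(31622, Add(-121, Mul(2, Pow(196, 2)), Mul(36, 196))) = Add(31622, Add(-121, Mul(2, 38416), 7056)) = Add(31622, Add(-121, 76832, 7056)) = Add(31622, 83767) = 115389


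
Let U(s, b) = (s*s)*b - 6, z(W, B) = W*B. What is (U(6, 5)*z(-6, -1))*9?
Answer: 9396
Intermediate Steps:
z(W, B) = B*W
U(s, b) = -6 + b*s**2 (U(s, b) = s**2*b - 6 = b*s**2 - 6 = -6 + b*s**2)
(U(6, 5)*z(-6, -1))*9 = ((-6 + 5*6**2)*(-1*(-6)))*9 = ((-6 + 5*36)*6)*9 = ((-6 + 180)*6)*9 = (174*6)*9 = 1044*9 = 9396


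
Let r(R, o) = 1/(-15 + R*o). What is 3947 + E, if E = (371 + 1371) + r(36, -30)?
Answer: 6229454/1095 ≈ 5689.0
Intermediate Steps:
E = 1907489/1095 (E = (371 + 1371) + 1/(-15 + 36*(-30)) = 1742 + 1/(-15 - 1080) = 1742 + 1/(-1095) = 1742 - 1/1095 = 1907489/1095 ≈ 1742.0)
3947 + E = 3947 + 1907489/1095 = 6229454/1095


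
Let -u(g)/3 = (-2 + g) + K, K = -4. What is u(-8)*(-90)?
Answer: -3780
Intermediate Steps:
u(g) = 18 - 3*g (u(g) = -3*((-2 + g) - 4) = -3*(-6 + g) = 18 - 3*g)
u(-8)*(-90) = (18 - 3*(-8))*(-90) = (18 + 24)*(-90) = 42*(-90) = -3780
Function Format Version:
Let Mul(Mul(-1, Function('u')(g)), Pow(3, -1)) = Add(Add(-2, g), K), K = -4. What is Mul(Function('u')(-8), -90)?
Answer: -3780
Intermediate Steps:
Function('u')(g) = Add(18, Mul(-3, g)) (Function('u')(g) = Mul(-3, Add(Add(-2, g), -4)) = Mul(-3, Add(-6, g)) = Add(18, Mul(-3, g)))
Mul(Function('u')(-8), -90) = Mul(Add(18, Mul(-3, -8)), -90) = Mul(Add(18, 24), -90) = Mul(42, -90) = -3780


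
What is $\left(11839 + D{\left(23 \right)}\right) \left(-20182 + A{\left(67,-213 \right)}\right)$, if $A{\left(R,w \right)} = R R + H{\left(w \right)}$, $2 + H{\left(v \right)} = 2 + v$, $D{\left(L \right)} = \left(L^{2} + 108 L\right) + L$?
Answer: $-236601750$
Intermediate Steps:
$D{\left(L \right)} = L^{2} + 109 L$
$H{\left(v \right)} = v$ ($H{\left(v \right)} = -2 + \left(2 + v\right) = v$)
$A{\left(R,w \right)} = w + R^{2}$ ($A{\left(R,w \right)} = R R + w = R^{2} + w = w + R^{2}$)
$\left(11839 + D{\left(23 \right)}\right) \left(-20182 + A{\left(67,-213 \right)}\right) = \left(11839 + 23 \left(109 + 23\right)\right) \left(-20182 - \left(213 - 67^{2}\right)\right) = \left(11839 + 23 \cdot 132\right) \left(-20182 + \left(-213 + 4489\right)\right) = \left(11839 + 3036\right) \left(-20182 + 4276\right) = 14875 \left(-15906\right) = -236601750$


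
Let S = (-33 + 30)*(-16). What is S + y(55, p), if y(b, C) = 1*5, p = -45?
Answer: 53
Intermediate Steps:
y(b, C) = 5
S = 48 (S = -3*(-16) = 48)
S + y(55, p) = 48 + 5 = 53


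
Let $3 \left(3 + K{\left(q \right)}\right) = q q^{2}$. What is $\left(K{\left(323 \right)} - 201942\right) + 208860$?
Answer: $\frac{33719012}{3} \approx 1.124 \cdot 10^{7}$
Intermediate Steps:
$K{\left(q \right)} = -3 + \frac{q^{3}}{3}$ ($K{\left(q \right)} = -3 + \frac{q q^{2}}{3} = -3 + \frac{q^{3}}{3}$)
$\left(K{\left(323 \right)} - 201942\right) + 208860 = \left(\left(-3 + \frac{323^{3}}{3}\right) - 201942\right) + 208860 = \left(\left(-3 + \frac{1}{3} \cdot 33698267\right) - 201942\right) + 208860 = \left(\left(-3 + \frac{33698267}{3}\right) - 201942\right) + 208860 = \left(\frac{33698258}{3} - 201942\right) + 208860 = \frac{33092432}{3} + 208860 = \frac{33719012}{3}$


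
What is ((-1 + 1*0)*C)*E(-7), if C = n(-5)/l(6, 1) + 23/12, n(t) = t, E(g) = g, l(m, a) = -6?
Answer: 77/4 ≈ 19.250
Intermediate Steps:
C = 11/4 (C = -5/(-6) + 23/12 = -5*(-⅙) + 23*(1/12) = ⅚ + 23/12 = 11/4 ≈ 2.7500)
((-1 + 1*0)*C)*E(-7) = ((-1 + 1*0)*(11/4))*(-7) = ((-1 + 0)*(11/4))*(-7) = -1*11/4*(-7) = -11/4*(-7) = 77/4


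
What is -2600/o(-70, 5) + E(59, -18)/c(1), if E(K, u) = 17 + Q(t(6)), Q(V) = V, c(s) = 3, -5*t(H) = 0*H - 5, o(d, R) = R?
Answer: -514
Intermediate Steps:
t(H) = 1 (t(H) = -(0*H - 5)/5 = -(0 - 5)/5 = -⅕*(-5) = 1)
E(K, u) = 18 (E(K, u) = 17 + 1 = 18)
-2600/o(-70, 5) + E(59, -18)/c(1) = -2600/5 + 18/3 = -2600*⅕ + 18*(⅓) = -520 + 6 = -514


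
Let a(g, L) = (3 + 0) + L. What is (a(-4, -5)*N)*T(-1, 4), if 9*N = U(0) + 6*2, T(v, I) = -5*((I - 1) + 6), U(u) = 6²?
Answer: 480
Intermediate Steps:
a(g, L) = 3 + L
U(u) = 36
T(v, I) = -25 - 5*I (T(v, I) = -5*((-1 + I) + 6) = -5*(5 + I) = -25 - 5*I)
N = 16/3 (N = (36 + 6*2)/9 = (36 + 12)/9 = (⅑)*48 = 16/3 ≈ 5.3333)
(a(-4, -5)*N)*T(-1, 4) = ((3 - 5)*(16/3))*(-25 - 5*4) = (-2*16/3)*(-25 - 20) = -32/3*(-45) = 480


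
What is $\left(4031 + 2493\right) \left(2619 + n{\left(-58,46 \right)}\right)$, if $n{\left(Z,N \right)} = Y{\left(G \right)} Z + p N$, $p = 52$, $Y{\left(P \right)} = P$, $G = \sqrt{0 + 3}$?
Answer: $32691764 - 378392 \sqrt{3} \approx 3.2036 \cdot 10^{7}$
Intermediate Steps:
$G = \sqrt{3} \approx 1.732$
$n{\left(Z,N \right)} = 52 N + Z \sqrt{3}$ ($n{\left(Z,N \right)} = \sqrt{3} Z + 52 N = Z \sqrt{3} + 52 N = 52 N + Z \sqrt{3}$)
$\left(4031 + 2493\right) \left(2619 + n{\left(-58,46 \right)}\right) = \left(4031 + 2493\right) \left(2619 + \left(52 \cdot 46 - 58 \sqrt{3}\right)\right) = 6524 \left(2619 + \left(2392 - 58 \sqrt{3}\right)\right) = 6524 \left(5011 - 58 \sqrt{3}\right) = 32691764 - 378392 \sqrt{3}$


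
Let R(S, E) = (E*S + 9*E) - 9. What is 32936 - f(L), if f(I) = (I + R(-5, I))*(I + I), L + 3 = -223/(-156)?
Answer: 400121143/12168 ≈ 32883.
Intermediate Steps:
L = -245/156 (L = -3 - 223/(-156) = -3 - 223*(-1/156) = -3 + 223/156 = -245/156 ≈ -1.5705)
R(S, E) = -9 + 9*E + E*S (R(S, E) = (9*E + E*S) - 9 = -9 + 9*E + E*S)
f(I) = 2*I*(-9 + 5*I) (f(I) = (I + (-9 + 9*I + I*(-5)))*(I + I) = (I + (-9 + 9*I - 5*I))*(2*I) = (I + (-9 + 4*I))*(2*I) = (-9 + 5*I)*(2*I) = 2*I*(-9 + 5*I))
32936 - f(L) = 32936 - 2*(-245)*(-9 + 5*(-245/156))/156 = 32936 - 2*(-245)*(-9 - 1225/156)/156 = 32936 - 2*(-245)*(-2629)/(156*156) = 32936 - 1*644105/12168 = 32936 - 644105/12168 = 400121143/12168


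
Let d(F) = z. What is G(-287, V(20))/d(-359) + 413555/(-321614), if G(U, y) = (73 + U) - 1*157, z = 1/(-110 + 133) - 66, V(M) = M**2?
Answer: 2116969327/487888438 ≈ 4.3390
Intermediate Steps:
z = -1517/23 (z = 1/23 - 66 = -1517/23 ≈ -65.957)
G(U, y) = -84 + U (G(U, y) = (73 + U) - 157 = -84 + U)
d(F) = -1517/23
G(-287, V(20))/d(-359) + 413555/(-321614) = (-84 - 287)/(-1517/23) + 413555/(-321614) = -371*(-23/1517) + 413555*(-1/321614) = 8533/1517 - 413555/321614 = 2116969327/487888438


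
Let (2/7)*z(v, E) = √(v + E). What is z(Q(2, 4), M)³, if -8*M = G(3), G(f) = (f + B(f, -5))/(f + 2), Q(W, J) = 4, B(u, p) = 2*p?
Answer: 57281*√1670/6400 ≈ 365.75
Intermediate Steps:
G(f) = (-10 + f)/(2 + f) (G(f) = (f + 2*(-5))/(f + 2) = (f - 10)/(2 + f) = (-10 + f)/(2 + f))
M = 7/40 (M = -(-10 + 3)/(8*(2 + 3)) = -(-7)/(8*5) = -(-7)/40 = -⅛*(-7/5) = 7/40 ≈ 0.17500)
z(v, E) = 7*√(E + v)/2 (z(v, E) = 7*√(v + E)/2 = 7*√(E + v)/2)
z(Q(2, 4), M)³ = (7*√(7/40 + 4)/2)³ = (7*√(167/40)/2)³ = (7*(√1670/20)/2)³ = (7*√1670/40)³ = 57281*√1670/6400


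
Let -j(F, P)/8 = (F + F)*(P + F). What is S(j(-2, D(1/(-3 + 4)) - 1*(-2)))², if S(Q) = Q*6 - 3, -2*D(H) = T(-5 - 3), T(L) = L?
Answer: 585225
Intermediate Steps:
D(H) = 4 (D(H) = -(-5 - 3)/2 = -½*(-8) = 4)
j(F, P) = -16*F*(F + P) (j(F, P) = -8*(F + F)*(P + F) = -8*2*F*(F + P) = -16*F*(F + P))
S(Q) = -3 + 6*Q (S(Q) = 6*Q - 3 = -3 + 6*Q)
S(j(-2, D(1/(-3 + 4)) - 1*(-2)))² = (-3 + 6*(-16*(-2)*(-2 + (4 - 1*(-2)))))² = (-3 + 6*(-16*(-2)*(-2 + (4 + 2))))² = (-3 + 6*(-16*(-2)*(-2 + 6)))² = (-3 + 6*(-16*(-2)*4))² = (-3 + 6*128)² = (-3 + 768)² = 765² = 585225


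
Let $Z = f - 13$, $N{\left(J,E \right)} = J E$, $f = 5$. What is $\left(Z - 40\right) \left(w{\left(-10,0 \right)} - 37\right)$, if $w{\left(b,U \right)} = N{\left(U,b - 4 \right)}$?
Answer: $1776$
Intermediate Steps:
$N{\left(J,E \right)} = E J$
$w{\left(b,U \right)} = U \left(-4 + b\right)$ ($w{\left(b,U \right)} = \left(b - 4\right) U = \left(-4 + b\right) U = U \left(-4 + b\right)$)
$Z = -8$ ($Z = 5 - 13 = -8$)
$\left(Z - 40\right) \left(w{\left(-10,0 \right)} - 37\right) = \left(-8 - 40\right) \left(0 \left(-4 - 10\right) - 37\right) = - 48 \left(0 \left(-14\right) - 37\right) = - 48 \left(0 - 37\right) = \left(-48\right) \left(-37\right) = 1776$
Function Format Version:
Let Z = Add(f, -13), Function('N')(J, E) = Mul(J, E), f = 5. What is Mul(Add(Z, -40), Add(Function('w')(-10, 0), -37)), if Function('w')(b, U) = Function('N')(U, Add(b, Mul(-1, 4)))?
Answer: 1776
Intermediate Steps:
Function('N')(J, E) = Mul(E, J)
Function('w')(b, U) = Mul(U, Add(-4, b)) (Function('w')(b, U) = Mul(Add(b, Mul(-1, 4)), U) = Mul(Add(b, -4), U) = Mul(Add(-4, b), U) = Mul(U, Add(-4, b)))
Z = -8 (Z = Add(5, -13) = -8)
Mul(Add(Z, -40), Add(Function('w')(-10, 0), -37)) = Mul(Add(-8, -40), Add(Mul(0, Add(-4, -10)), -37)) = Mul(-48, Add(Mul(0, -14), -37)) = Mul(-48, Add(0, -37)) = Mul(-48, -37) = 1776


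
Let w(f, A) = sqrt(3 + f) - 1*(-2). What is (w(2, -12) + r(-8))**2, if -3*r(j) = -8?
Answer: 241/9 + 28*sqrt(5)/3 ≈ 47.648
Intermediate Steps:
r(j) = 8/3 (r(j) = -1/3*(-8) = 8/3)
w(f, A) = 2 + sqrt(3 + f) (w(f, A) = sqrt(3 + f) + 2 = 2 + sqrt(3 + f))
(w(2, -12) + r(-8))**2 = ((2 + sqrt(3 + 2)) + 8/3)**2 = ((2 + sqrt(5)) + 8/3)**2 = (14/3 + sqrt(5))**2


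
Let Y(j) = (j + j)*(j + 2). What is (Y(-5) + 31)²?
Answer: 3721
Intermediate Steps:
Y(j) = 2*j*(2 + j) (Y(j) = (2*j)*(2 + j) = 2*j*(2 + j))
(Y(-5) + 31)² = (2*(-5)*(2 - 5) + 31)² = (2*(-5)*(-3) + 31)² = (30 + 31)² = 61² = 3721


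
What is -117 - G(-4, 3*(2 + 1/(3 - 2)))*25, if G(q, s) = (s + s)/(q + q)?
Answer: -243/4 ≈ -60.750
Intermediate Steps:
G(q, s) = s/q (G(q, s) = (2*s)/((2*q)) = (2*s)*(1/(2*q)) = s/q)
-117 - G(-4, 3*(2 + 1/(3 - 2)))*25 = -117 - (3*(2 + 1/(3 - 2)))/(-4)*25 = -117 - (3*(2 + 1/1))*(-¼)*25 = -117 - (3*(2 + 1))*(-¼)*25 = -117 - (3*3)*(-¼)*25 = -117 - 9*(-¼)*25 = -117 - (-9)*25/4 = -117 - 1*(-225/4) = -117 + 225/4 = -243/4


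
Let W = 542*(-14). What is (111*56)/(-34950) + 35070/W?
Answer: -15153137/3157150 ≈ -4.7996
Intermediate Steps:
W = -7588
(111*56)/(-34950) + 35070/W = (111*56)/(-34950) + 35070/(-7588) = 6216*(-1/34950) + 35070*(-1/7588) = -1036/5825 - 2505/542 = -15153137/3157150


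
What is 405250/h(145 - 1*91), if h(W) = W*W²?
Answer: 202625/78732 ≈ 2.5736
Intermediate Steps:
h(W) = W³
405250/h(145 - 1*91) = 405250/((145 - 1*91)³) = 405250/((145 - 91)³) = 405250/(54³) = 405250/157464 = 405250*(1/157464) = 202625/78732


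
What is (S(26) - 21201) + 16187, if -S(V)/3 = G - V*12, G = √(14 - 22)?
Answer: -4078 - 6*I*√2 ≈ -4078.0 - 8.4853*I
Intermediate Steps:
G = 2*I*√2 (G = √(-8) = 2*I*√2 ≈ 2.8284*I)
S(V) = 36*V - 6*I*√2 (S(V) = -3*(2*I*√2 - V*12) = -3*(2*I*√2 - 12*V) = -3*(-12*V + 2*I*√2) = 36*V - 6*I*√2)
(S(26) - 21201) + 16187 = ((36*26 - 6*I*√2) - 21201) + 16187 = ((936 - 6*I*√2) - 21201) + 16187 = (-20265 - 6*I*√2) + 16187 = -4078 - 6*I*√2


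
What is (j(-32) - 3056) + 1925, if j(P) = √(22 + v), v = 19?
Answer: -1131 + √41 ≈ -1124.6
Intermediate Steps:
j(P) = √41 (j(P) = √(22 + 19) = √41)
(j(-32) - 3056) + 1925 = (√41 - 3056) + 1925 = (-3056 + √41) + 1925 = -1131 + √41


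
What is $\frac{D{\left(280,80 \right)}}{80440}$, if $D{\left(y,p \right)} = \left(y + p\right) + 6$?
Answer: $\frac{183}{40220} \approx 0.00455$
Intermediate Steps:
$D{\left(y,p \right)} = 6 + p + y$ ($D{\left(y,p \right)} = \left(p + y\right) + 6 = 6 + p + y$)
$\frac{D{\left(280,80 \right)}}{80440} = \frac{6 + 80 + 280}{80440} = 366 \cdot \frac{1}{80440} = \frac{183}{40220}$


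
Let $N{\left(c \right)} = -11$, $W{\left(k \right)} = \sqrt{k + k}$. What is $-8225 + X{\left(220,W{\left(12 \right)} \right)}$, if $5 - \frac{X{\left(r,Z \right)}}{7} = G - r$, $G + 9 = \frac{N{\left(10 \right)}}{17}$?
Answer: $- \frac{111902}{17} \approx -6582.5$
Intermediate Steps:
$W{\left(k \right)} = \sqrt{2} \sqrt{k}$ ($W{\left(k \right)} = \sqrt{2 k} = \sqrt{2} \sqrt{k}$)
$G = - \frac{164}{17}$ ($G = -9 - \frac{11}{17} = - \frac{164}{17} \approx -9.6471$)
$X{\left(r,Z \right)} = \frac{1743}{17} + 7 r$ ($X{\left(r,Z \right)} = 35 - 7 \left(- \frac{164}{17} - r\right) = 35 + \left(\frac{1148}{17} + 7 r\right) = \frac{1743}{17} + 7 r$)
$-8225 + X{\left(220,W{\left(12 \right)} \right)} = -8225 + \left(\frac{1743}{17} + 7 \cdot 220\right) = -8225 + \left(\frac{1743}{17} + 1540\right) = -8225 + \frac{27923}{17} = - \frac{111902}{17}$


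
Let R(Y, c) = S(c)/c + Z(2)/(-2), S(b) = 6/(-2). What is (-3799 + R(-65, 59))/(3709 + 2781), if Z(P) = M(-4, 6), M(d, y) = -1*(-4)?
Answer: -112131/191455 ≈ -0.58568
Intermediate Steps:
S(b) = -3 (S(b) = 6*(-½) = -3)
M(d, y) = 4
Z(P) = 4
R(Y, c) = -2 - 3/c (R(Y, c) = -3/c + 4/(-2) = -3/c + 4*(-½) = -3/c - 2 = -2 - 3/c)
(-3799 + R(-65, 59))/(3709 + 2781) = (-3799 + (-2 - 3/59))/(3709 + 2781) = (-3799 + (-2 - 3*1/59))/6490 = (-3799 + (-2 - 3/59))*(1/6490) = (-3799 - 121/59)*(1/6490) = -224262/59*1/6490 = -112131/191455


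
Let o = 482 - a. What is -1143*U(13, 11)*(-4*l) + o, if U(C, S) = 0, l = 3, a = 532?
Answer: -50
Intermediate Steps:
o = -50 (o = 482 - 1*532 = 482 - 532 = -50)
-1143*U(13, 11)*(-4*l) + o = -0*(-4*3) - 50 = -0*(-12) - 50 = -1143*0 - 50 = 0 - 50 = -50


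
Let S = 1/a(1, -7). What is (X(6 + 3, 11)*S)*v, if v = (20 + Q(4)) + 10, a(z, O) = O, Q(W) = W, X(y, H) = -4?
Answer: 136/7 ≈ 19.429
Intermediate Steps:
v = 34 (v = (20 + 4) + 10 = 24 + 10 = 34)
S = -1/7 (S = 1/(-7) = -1/7 ≈ -0.14286)
(X(6 + 3, 11)*S)*v = -4*(-1/7)*34 = (4/7)*34 = 136/7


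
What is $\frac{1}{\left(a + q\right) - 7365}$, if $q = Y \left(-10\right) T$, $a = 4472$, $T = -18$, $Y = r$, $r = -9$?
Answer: $- \frac{1}{4513} \approx -0.00022158$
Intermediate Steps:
$Y = -9$
$q = -1620$ ($q = \left(-9\right) \left(-10\right) \left(-18\right) = 90 \left(-18\right) = -1620$)
$\frac{1}{\left(a + q\right) - 7365} = \frac{1}{\left(4472 - 1620\right) - 7365} = \frac{1}{2852 - 7365} = \frac{1}{-4513} = - \frac{1}{4513}$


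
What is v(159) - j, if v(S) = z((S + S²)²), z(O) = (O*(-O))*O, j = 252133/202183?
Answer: -54808419450697229059227648252133/202183 ≈ -2.7108e+26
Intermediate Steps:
j = 252133/202183 (j = 252133*(1/202183) = 252133/202183 ≈ 1.2471)
z(O) = -O³ (z(O) = (-O²)*O = -O³)
v(S) = -(S + S²)⁶ (v(S) = -((S + S²)²)³ = -(S + S²)⁶)
v(159) - j = -1*159⁶*(1 + 159)⁶ - 1*252133/202183 = -1*16157819263041*160⁶ - 252133/202183 = -1*16157819263041*16777216000000 - 252133/202183 = -271083223864999673856000000 - 252133/202183 = -54808419450697229059227648252133/202183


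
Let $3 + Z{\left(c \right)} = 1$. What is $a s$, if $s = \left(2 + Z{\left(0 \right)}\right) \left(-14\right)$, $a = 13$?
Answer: $0$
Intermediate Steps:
$Z{\left(c \right)} = -2$ ($Z{\left(c \right)} = -3 + 1 = -2$)
$s = 0$ ($s = \left(2 - 2\right) \left(-14\right) = 0 \left(-14\right) = 0$)
$a s = 13 \cdot 0 = 0$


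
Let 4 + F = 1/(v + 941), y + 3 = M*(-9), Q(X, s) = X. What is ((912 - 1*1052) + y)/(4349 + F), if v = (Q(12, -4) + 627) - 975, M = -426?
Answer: 2233055/2628726 ≈ 0.84948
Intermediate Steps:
v = -336 (v = (12 + 627) - 975 = 639 - 975 = -336)
y = 3831 (y = -3 - 426*(-9) = -3 + 3834 = 3831)
F = -2419/605 (F = -4 + 1/(-336 + 941) = -4 + 1/605 = -2419/605 ≈ -3.9983)
((912 - 1*1052) + y)/(4349 + F) = ((912 - 1*1052) + 3831)/(4349 - 2419/605) = ((912 - 1052) + 3831)/(2628726/605) = (-140 + 3831)*(605/2628726) = 3691*(605/2628726) = 2233055/2628726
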